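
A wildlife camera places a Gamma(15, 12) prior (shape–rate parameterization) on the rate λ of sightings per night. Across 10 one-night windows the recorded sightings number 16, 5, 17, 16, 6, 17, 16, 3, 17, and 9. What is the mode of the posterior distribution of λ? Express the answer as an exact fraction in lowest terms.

68/11

Total count: 16 + 5 + 17 + 16 + 6 + 17 + 16 + 3 + 17 + 9 = 122.
Total exposure: 10 nights.
The Gamma prior is conjugate for the Poisson rate, so λ | data ~ Gamma(15+122, 12+10) = Gamma(137, 22).
Posterior mode = (α'−1)/β' = 136/22 = 68/11.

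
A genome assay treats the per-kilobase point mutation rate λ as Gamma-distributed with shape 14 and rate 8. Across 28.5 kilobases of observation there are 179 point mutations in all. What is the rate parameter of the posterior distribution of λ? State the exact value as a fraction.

73/2

Total count 179 over total exposure 28.5 kilobases.
The Gamma prior is conjugate for the Poisson rate, so λ | data ~ Gamma(14+179, 8+28.5) = Gamma(193, 73/2).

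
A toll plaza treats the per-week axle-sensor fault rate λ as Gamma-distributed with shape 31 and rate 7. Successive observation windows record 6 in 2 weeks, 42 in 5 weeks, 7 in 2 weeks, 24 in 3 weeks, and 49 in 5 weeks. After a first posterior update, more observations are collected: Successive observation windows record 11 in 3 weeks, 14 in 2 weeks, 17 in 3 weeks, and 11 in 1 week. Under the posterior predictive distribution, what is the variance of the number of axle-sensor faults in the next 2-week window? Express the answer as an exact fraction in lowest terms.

14840/1089

Total count: 6 + 42 + 7 + 24 + 49 = 128.
Total exposure: 2 + 5 + 2 + 3 + 5 = 17 weeks.
After the first batch: Gamma(31 + 128, 7 + 17) = Gamma(159, 24).
Total count: 11 + 14 + 17 + 11 = 53.
Total exposure: 3 + 2 + 3 + 1 = 9 weeks.
After the second batch: Gamma(159 + 53, 24 + 9) = Gamma(212, 33).
The posterior predictive for a window of length T is Negative Binomial with variance T·α'·(β'+T)/β'² = 2·212·35/1089 = 14840/1089.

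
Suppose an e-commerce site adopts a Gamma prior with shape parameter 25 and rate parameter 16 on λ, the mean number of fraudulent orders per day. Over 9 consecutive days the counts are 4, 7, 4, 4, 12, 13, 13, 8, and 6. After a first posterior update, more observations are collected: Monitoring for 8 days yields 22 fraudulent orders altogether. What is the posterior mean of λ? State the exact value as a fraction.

118/33

Total count: 4 + 7 + 4 + 4 + 12 + 13 + 13 + 8 + 6 = 71.
Total exposure: 9 days.
After the first batch: Gamma(25 + 71, 16 + 9) = Gamma(96, 25).
Total count 22 over total exposure 8 days.
After the second batch: Gamma(96 + 22, 25 + 8) = Gamma(118, 33).
Posterior mean = α'/β' = 118/33.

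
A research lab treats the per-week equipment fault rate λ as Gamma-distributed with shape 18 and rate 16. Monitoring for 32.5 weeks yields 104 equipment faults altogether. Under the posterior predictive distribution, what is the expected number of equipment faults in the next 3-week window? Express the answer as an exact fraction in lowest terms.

732/97

Total count 104 over total exposure 32.5 weeks.
Gamma(α, β) with Poisson data over total exposure Σt gives posterior Gamma(α+Σx, β+Σt) = Gamma(122, 97/2).
Predictive mean over a 3-week window = T·E[λ|data] = 3·122/(97/2) = 732/97.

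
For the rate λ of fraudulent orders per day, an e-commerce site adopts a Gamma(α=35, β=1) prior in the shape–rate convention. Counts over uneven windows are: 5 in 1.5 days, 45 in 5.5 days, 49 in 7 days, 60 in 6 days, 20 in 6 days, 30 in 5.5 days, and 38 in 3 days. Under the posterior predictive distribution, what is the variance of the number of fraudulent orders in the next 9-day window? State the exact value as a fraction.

451764/5041

Total count: 5 + 45 + 49 + 60 + 20 + 30 + 38 = 247.
Total exposure: 1.5 + 5.5 + 7 + 6 + 6 + 5.5 + 3 = 34.5 days.
Conjugate update: add total count to the shape and total exposure to the rate, giving Gamma(282, 71/2).
The posterior predictive for a window of length T is Negative Binomial with variance T·α'·(β'+T)/β'² = 9·282·(89/2)/(5041/4) = 451764/5041.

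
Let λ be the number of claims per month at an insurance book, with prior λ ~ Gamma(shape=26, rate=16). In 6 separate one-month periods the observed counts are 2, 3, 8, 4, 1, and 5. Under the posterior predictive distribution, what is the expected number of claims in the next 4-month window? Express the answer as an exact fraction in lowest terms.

98/11

Total count: 2 + 3 + 8 + 4 + 1 + 5 = 23.
Total exposure: 6 months.
By Gamma–Poisson conjugacy, the posterior is Gamma(α + Σx, β + Σt) = Gamma(26 + 23, 16 + 6) = Gamma(49, 22).
Predictive mean over a 4-month window = T·E[λ|data] = 4·49/22 = 98/11.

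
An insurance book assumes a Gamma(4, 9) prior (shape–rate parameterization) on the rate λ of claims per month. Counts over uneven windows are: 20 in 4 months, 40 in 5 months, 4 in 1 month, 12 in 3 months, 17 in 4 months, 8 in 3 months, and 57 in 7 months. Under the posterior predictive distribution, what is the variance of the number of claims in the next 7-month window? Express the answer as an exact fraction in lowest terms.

301/8

Total count: 20 + 40 + 4 + 12 + 17 + 8 + 57 = 158.
Total exposure: 4 + 5 + 1 + 3 + 4 + 3 + 7 = 27 months.
Posterior: α' = 4 + 158 = 162, β' = 9 + 27 = 36.
The posterior predictive for a window of length T is Negative Binomial with variance T·α'·(β'+T)/β'² = 7·162·43/1296 = 301/8.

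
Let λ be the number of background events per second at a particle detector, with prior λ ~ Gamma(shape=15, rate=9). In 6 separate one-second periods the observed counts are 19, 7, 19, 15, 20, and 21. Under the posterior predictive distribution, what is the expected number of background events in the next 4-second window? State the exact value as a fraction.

Total count: 19 + 7 + 19 + 15 + 20 + 21 = 101.
Total exposure: 6 seconds.
Gamma(α, β) with Poisson data over total exposure Σt gives posterior Gamma(α+Σx, β+Σt) = Gamma(116, 15).
Predictive mean over a 4-second window = T·E[λ|data] = 4·116/15 = 464/15.

464/15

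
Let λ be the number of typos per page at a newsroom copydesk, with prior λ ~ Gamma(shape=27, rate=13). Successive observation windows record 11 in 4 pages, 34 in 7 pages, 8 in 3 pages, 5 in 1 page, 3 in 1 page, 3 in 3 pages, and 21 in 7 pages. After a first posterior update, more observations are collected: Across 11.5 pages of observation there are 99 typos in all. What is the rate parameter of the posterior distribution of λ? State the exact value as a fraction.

101/2

Total count: 11 + 34 + 8 + 5 + 3 + 3 + 21 = 85.
Total exposure: 4 + 7 + 3 + 1 + 1 + 3 + 7 = 26 pages.
After the first batch: Gamma(27 + 85, 13 + 26) = Gamma(112, 39).
Total count 99 over total exposure 11.5 pages.
After the second batch: Gamma(112 + 99, 39 + 11.5) = Gamma(211, 101/2).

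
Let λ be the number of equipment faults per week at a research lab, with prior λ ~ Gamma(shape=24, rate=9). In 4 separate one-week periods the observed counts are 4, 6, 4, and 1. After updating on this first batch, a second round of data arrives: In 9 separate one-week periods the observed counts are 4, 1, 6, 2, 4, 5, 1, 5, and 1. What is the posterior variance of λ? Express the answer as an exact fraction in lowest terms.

Total count: 4 + 6 + 4 + 1 = 15.
Total exposure: 4 weeks.
After the first batch: Gamma(24 + 15, 9 + 4) = Gamma(39, 13).
Total count: 4 + 1 + 6 + 2 + 4 + 5 + 1 + 5 + 1 = 29.
Total exposure: 9 weeks.
After the second batch: Gamma(39 + 29, 13 + 9) = Gamma(68, 22).
Posterior variance = α'/β'² = 68/484 = 17/121.

17/121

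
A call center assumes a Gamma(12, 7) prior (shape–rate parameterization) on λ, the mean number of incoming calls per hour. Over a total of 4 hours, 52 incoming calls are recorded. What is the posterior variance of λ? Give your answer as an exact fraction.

64/121

Total count 52 over total exposure 4 hours.
Conjugate update: add total count to the shape and total exposure to the rate, giving Gamma(64, 11).
Posterior variance = α'/β'² = 64/121.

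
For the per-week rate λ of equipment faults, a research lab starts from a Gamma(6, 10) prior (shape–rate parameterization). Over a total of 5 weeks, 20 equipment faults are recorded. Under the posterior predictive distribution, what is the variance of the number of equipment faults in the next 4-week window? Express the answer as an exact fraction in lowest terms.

Total count 20 over total exposure 5 weeks.
Conjugate update: add total count to the shape and total exposure to the rate, giving Gamma(26, 15).
The posterior predictive for a window of length T is Negative Binomial with variance T·α'·(β'+T)/β'² = 4·26·19/225 = 1976/225.

1976/225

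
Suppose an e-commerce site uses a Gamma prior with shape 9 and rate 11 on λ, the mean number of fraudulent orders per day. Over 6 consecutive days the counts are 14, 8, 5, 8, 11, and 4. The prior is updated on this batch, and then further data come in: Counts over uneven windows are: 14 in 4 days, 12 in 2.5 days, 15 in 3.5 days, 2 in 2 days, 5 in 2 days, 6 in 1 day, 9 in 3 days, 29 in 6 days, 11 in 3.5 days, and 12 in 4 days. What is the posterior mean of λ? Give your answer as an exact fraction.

Total count: 14 + 8 + 5 + 8 + 11 + 4 = 50.
Total exposure: 6 days.
After the first batch: Gamma(9 + 50, 11 + 6) = Gamma(59, 17).
Total count: 14 + 12 + 15 + 2 + 5 + 6 + 9 + 29 + 11 + 12 = 115.
Total exposure: 4 + 2.5 + 3.5 + 2 + 2 + 1 + 3 + 6 + 3.5 + 4 = 31.5 days.
After the second batch: Gamma(59 + 115, 17 + 31.5) = Gamma(174, 97/2).
Posterior mean = α'/β' = 174/(97/2) = 348/97.

348/97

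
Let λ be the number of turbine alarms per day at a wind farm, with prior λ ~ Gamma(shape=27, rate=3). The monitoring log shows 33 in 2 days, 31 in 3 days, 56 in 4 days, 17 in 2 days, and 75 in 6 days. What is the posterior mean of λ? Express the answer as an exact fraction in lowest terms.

Total count: 33 + 31 + 56 + 17 + 75 = 212.
Total exposure: 2 + 3 + 4 + 2 + 6 = 17 days.
Conjugate update: add total count to the shape and total exposure to the rate, giving Gamma(239, 20).
Posterior mean = α'/β' = 239/20.

239/20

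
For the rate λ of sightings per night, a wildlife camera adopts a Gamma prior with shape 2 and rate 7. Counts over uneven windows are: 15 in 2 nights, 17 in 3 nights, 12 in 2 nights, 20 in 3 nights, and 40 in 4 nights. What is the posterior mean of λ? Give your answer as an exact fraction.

106/21

Total count: 15 + 17 + 12 + 20 + 40 = 104.
Total exposure: 2 + 3 + 2 + 3 + 4 = 14 nights.
The Gamma prior is conjugate for the Poisson rate, so λ | data ~ Gamma(2+104, 7+14) = Gamma(106, 21).
Posterior mean = α'/β' = 106/21.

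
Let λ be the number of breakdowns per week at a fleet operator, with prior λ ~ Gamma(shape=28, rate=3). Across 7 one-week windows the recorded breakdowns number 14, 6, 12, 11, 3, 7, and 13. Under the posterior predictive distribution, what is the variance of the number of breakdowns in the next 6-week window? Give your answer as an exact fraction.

2256/25

Total count: 14 + 6 + 12 + 11 + 3 + 7 + 13 = 66.
Total exposure: 7 weeks.
The Gamma prior is conjugate for the Poisson rate, so λ | data ~ Gamma(28+66, 3+7) = Gamma(94, 10).
The posterior predictive for a window of length T is Negative Binomial with variance T·α'·(β'+T)/β'² = 6·94·16/100 = 2256/25.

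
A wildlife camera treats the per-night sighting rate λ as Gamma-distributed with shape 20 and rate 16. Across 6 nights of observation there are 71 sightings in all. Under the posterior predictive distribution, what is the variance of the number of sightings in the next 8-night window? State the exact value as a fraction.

Total count 71 over total exposure 6 nights.
Posterior: α' = 20 + 71 = 91, β' = 16 + 6 = 22.
The posterior predictive for a window of length T is Negative Binomial with variance T·α'·(β'+T)/β'² = 8·91·30/484 = 5460/121.

5460/121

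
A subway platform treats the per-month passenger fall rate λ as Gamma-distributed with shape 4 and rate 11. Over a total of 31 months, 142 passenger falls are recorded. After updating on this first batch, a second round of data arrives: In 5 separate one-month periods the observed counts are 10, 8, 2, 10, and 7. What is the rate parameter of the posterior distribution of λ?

47

Total count 142 over total exposure 31 months.
After the first batch: Gamma(4 + 142, 11 + 31) = Gamma(146, 42).
Total count: 10 + 8 + 2 + 10 + 7 = 37.
Total exposure: 5 months.
After the second batch: Gamma(146 + 37, 42 + 5) = Gamma(183, 47).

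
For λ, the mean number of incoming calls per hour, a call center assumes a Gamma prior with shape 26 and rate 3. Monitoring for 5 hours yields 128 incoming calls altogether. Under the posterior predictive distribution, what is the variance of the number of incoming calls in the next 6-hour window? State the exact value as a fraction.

Total count 128 over total exposure 5 hours.
The Gamma prior is conjugate for the Poisson rate, so λ | data ~ Gamma(26+128, 3+5) = Gamma(154, 8).
The posterior predictive for a window of length T is Negative Binomial with variance T·α'·(β'+T)/β'² = 6·154·14/64 = 1617/8.

1617/8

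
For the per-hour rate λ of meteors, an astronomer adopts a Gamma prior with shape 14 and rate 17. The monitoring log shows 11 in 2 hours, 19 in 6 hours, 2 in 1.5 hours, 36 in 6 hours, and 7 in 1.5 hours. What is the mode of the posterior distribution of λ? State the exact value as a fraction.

44/17

Total count: 11 + 19 + 2 + 36 + 7 = 75.
Total exposure: 2 + 6 + 1.5 + 6 + 1.5 = 17 hours.
The Gamma prior is conjugate for the Poisson rate, so λ | data ~ Gamma(14+75, 17+17) = Gamma(89, 34).
Posterior mode = (α'−1)/β' = 88/34 = 44/17.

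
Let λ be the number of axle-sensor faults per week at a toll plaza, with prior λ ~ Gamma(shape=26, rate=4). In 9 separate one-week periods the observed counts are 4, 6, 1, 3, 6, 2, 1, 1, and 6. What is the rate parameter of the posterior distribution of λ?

Total count: 4 + 6 + 1 + 3 + 6 + 2 + 1 + 1 + 6 = 30.
Total exposure: 9 weeks.
Conjugate update: add total count to the shape and total exposure to the rate, giving Gamma(56, 13).

13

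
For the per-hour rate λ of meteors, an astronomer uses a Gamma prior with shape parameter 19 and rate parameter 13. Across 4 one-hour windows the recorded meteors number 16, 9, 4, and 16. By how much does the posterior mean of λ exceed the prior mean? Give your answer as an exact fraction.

509/221

Total count: 16 + 9 + 4 + 16 = 45.
Total exposure: 4 hours.
Gamma(α, β) with Poisson data over total exposure Σt gives posterior Gamma(α+Σx, β+Σt) = Gamma(64, 17).
Posterior mean = 64/17 = 64/17; prior mean = 19/13 = 19/13. Difference = 64/17 − 19/13 = 509/221.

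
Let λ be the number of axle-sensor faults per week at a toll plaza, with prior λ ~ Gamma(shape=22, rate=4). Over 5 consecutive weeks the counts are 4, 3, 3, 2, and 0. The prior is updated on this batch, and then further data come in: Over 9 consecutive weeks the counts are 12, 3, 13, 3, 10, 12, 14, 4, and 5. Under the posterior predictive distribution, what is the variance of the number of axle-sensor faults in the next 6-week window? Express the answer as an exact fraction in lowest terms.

Total count: 4 + 3 + 3 + 2 + 0 = 12.
Total exposure: 5 weeks.
After the first batch: Gamma(22 + 12, 4 + 5) = Gamma(34, 9).
Total count: 12 + 3 + 13 + 3 + 10 + 12 + 14 + 4 + 5 = 76.
Total exposure: 9 weeks.
After the second batch: Gamma(34 + 76, 9 + 9) = Gamma(110, 18).
The posterior predictive for a window of length T is Negative Binomial with variance T·α'·(β'+T)/β'² = 6·110·24/324 = 440/9.

440/9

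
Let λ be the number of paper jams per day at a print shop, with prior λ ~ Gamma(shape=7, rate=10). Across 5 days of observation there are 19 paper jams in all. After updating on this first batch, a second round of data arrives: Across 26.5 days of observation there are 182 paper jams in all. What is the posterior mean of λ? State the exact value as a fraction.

416/83

Total count 19 over total exposure 5 days.
After the first batch: Gamma(7 + 19, 10 + 5) = Gamma(26, 15).
Total count 182 over total exposure 26.5 days.
After the second batch: Gamma(26 + 182, 15 + 26.5) = Gamma(208, 83/2).
Posterior mean = α'/β' = 208/(83/2) = 416/83.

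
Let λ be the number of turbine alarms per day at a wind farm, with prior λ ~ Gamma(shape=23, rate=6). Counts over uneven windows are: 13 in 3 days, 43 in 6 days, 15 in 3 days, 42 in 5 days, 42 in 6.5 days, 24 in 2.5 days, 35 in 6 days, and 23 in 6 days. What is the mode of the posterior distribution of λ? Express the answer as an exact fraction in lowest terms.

259/44

Total count: 13 + 43 + 15 + 42 + 42 + 24 + 35 + 23 = 237.
Total exposure: 3 + 6 + 3 + 5 + 6.5 + 2.5 + 6 + 6 = 38 days.
Posterior: α' = 23 + 237 = 260, β' = 6 + 38 = 44.
Posterior mode = (α'−1)/β' = 259/44.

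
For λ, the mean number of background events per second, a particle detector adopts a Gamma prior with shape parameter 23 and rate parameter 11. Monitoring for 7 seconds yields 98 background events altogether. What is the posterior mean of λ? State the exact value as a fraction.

Total count 98 over total exposure 7 seconds.
Conjugate update: add total count to the shape and total exposure to the rate, giving Gamma(121, 18).
Posterior mean = α'/β' = 121/18.

121/18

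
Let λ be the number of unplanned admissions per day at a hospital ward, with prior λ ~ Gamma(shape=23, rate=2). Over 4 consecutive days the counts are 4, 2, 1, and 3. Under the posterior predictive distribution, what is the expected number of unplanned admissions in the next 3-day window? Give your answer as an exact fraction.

Total count: 4 + 2 + 1 + 3 = 10.
Total exposure: 4 days.
By Gamma–Poisson conjugacy, the posterior is Gamma(α + Σx, β + Σt) = Gamma(23 + 10, 2 + 4) = Gamma(33, 6).
Predictive mean over a 3-day window = T·E[λ|data] = 3·33/6 = 33/2.

33/2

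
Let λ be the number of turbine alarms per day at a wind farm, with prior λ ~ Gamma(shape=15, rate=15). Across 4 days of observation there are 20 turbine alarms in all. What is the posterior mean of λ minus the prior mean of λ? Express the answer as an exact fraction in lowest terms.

Total count 20 over total exposure 4 days.
Posterior: α' = 15 + 20 = 35, β' = 15 + 4 = 19.
Posterior mean = 35/19 = 35/19; prior mean = 15/15 = 1. Difference = 35/19 − 1 = 16/19.

16/19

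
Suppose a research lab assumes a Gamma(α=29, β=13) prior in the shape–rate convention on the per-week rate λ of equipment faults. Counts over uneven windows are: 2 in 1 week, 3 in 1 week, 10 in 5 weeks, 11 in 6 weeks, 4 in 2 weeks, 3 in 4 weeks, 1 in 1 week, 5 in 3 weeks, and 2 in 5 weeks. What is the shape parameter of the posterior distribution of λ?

Total count: 2 + 3 + 10 + 11 + 4 + 3 + 1 + 5 + 2 = 41.
Total exposure: 1 + 1 + 5 + 6 + 2 + 4 + 1 + 3 + 5 = 28 weeks.
By Gamma–Poisson conjugacy, the posterior is Gamma(α + Σx, β + Σt) = Gamma(29 + 41, 13 + 28) = Gamma(70, 41).

70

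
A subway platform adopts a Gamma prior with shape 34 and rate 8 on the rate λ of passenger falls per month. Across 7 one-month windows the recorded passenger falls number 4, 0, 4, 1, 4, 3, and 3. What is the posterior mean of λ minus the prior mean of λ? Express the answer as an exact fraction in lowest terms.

-43/60

Total count: 4 + 0 + 4 + 1 + 4 + 3 + 3 = 19.
Total exposure: 7 months.
By Gamma–Poisson conjugacy, the posterior is Gamma(α + Σx, β + Σt) = Gamma(34 + 19, 8 + 7) = Gamma(53, 15).
Posterior mean = 53/15 = 53/15; prior mean = 34/8 = 17/4. Difference = 53/15 − 17/4 = -43/60.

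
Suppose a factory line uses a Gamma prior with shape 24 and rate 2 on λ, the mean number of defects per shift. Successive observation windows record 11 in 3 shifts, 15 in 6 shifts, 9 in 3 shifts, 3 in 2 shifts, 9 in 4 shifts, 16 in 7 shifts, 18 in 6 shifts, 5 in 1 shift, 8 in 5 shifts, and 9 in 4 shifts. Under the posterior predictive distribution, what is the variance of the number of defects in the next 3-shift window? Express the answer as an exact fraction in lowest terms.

17526/1849

Total count: 11 + 15 + 9 + 3 + 9 + 16 + 18 + 5 + 8 + 9 = 103.
Total exposure: 3 + 6 + 3 + 2 + 4 + 7 + 6 + 1 + 5 + 4 = 41 shifts.
Gamma(α, β) with Poisson data over total exposure Σt gives posterior Gamma(α+Σx, β+Σt) = Gamma(127, 43).
The posterior predictive for a window of length T is Negative Binomial with variance T·α'·(β'+T)/β'² = 3·127·46/1849 = 17526/1849.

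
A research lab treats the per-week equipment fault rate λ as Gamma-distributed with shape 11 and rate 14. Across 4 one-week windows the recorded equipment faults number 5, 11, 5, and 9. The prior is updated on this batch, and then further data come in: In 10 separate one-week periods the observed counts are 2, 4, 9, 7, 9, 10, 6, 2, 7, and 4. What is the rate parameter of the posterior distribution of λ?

28

Total count: 5 + 11 + 5 + 9 = 30.
Total exposure: 4 weeks.
After the first batch: Gamma(11 + 30, 14 + 4) = Gamma(41, 18).
Total count: 2 + 4 + 9 + 7 + 9 + 10 + 6 + 2 + 7 + 4 = 60.
Total exposure: 10 weeks.
After the second batch: Gamma(41 + 60, 18 + 10) = Gamma(101, 28).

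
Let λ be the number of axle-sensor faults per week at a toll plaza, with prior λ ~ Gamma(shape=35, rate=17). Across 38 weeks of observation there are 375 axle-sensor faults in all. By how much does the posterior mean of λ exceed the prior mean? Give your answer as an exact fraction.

1009/187

Total count 375 over total exposure 38 weeks.
Conjugate update: add total count to the shape and total exposure to the rate, giving Gamma(410, 55).
Posterior mean = 410/55 = 82/11; prior mean = 35/17 = 35/17. Difference = 82/11 − 35/17 = 1009/187.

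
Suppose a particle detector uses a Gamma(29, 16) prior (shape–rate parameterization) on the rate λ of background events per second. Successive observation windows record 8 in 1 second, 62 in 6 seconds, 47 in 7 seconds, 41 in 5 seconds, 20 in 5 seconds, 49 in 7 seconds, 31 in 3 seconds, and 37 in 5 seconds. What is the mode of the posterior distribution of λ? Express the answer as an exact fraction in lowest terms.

Total count: 8 + 62 + 47 + 41 + 20 + 49 + 31 + 37 = 295.
Total exposure: 1 + 6 + 7 + 5 + 5 + 7 + 3 + 5 = 39 seconds.
Gamma(α, β) with Poisson data over total exposure Σt gives posterior Gamma(α+Σx, β+Σt) = Gamma(324, 55).
Posterior mode = (α'−1)/β' = 323/55.

323/55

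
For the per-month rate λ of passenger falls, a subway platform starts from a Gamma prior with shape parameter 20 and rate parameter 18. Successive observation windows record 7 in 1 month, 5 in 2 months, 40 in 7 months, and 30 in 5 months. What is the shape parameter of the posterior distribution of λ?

102

Total count: 7 + 5 + 40 + 30 = 82.
Total exposure: 1 + 2 + 7 + 5 = 15 months.
Gamma(α, β) with Poisson data over total exposure Σt gives posterior Gamma(α+Σx, β+Σt) = Gamma(102, 33).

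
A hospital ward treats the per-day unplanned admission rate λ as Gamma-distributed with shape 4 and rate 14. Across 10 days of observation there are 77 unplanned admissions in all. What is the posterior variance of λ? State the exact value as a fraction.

Total count 77 over total exposure 10 days.
Gamma(α, β) with Poisson data over total exposure Σt gives posterior Gamma(α+Σx, β+Σt) = Gamma(81, 24).
Posterior variance = α'/β'² = 81/576 = 9/64.

9/64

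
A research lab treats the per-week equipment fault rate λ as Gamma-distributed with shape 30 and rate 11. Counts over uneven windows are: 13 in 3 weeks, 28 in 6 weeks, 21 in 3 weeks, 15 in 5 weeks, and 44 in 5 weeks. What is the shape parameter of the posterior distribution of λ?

151

Total count: 13 + 28 + 21 + 15 + 44 = 121.
Total exposure: 3 + 6 + 3 + 5 + 5 = 22 weeks.
The Gamma prior is conjugate for the Poisson rate, so λ | data ~ Gamma(30+121, 11+22) = Gamma(151, 33).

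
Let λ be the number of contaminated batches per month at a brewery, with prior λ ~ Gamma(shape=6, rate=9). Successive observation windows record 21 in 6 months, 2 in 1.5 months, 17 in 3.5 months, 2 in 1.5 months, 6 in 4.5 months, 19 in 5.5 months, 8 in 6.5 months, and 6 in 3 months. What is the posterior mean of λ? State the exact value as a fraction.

87/41

Total count: 21 + 2 + 17 + 2 + 6 + 19 + 8 + 6 = 81.
Total exposure: 6 + 1.5 + 3.5 + 1.5 + 4.5 + 5.5 + 6.5 + 3 = 32 months.
Gamma(α, β) with Poisson data over total exposure Σt gives posterior Gamma(α+Σx, β+Σt) = Gamma(87, 41).
Posterior mean = α'/β' = 87/41.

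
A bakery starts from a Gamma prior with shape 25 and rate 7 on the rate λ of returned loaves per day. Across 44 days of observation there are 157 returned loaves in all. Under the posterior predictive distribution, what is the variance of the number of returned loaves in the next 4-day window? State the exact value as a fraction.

40040/2601

Total count 157 over total exposure 44 days.
By Gamma–Poisson conjugacy, the posterior is Gamma(α + Σx, β + Σt) = Gamma(25 + 157, 7 + 44) = Gamma(182, 51).
The posterior predictive for a window of length T is Negative Binomial with variance T·α'·(β'+T)/β'² = 4·182·55/2601 = 40040/2601.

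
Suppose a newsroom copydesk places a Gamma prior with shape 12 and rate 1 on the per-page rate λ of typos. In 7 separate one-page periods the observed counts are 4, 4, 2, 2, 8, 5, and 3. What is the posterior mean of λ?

5

Total count: 4 + 4 + 2 + 2 + 8 + 5 + 3 = 28.
Total exposure: 7 pages.
Gamma(α, β) with Poisson data over total exposure Σt gives posterior Gamma(α+Σx, β+Σt) = Gamma(40, 8).
Posterior mean = α'/β' = 40/8 = 5.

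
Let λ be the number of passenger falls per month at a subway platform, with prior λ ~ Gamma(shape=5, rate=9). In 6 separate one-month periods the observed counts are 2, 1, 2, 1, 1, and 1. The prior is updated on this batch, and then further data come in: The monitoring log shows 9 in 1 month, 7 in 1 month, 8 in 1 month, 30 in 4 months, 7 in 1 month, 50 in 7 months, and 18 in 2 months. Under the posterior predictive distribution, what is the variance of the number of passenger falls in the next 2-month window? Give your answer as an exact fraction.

Total count: 2 + 1 + 2 + 1 + 1 + 1 = 8.
Total exposure: 6 months.
After the first batch: Gamma(5 + 8, 9 + 6) = Gamma(13, 15).
Total count: 9 + 7 + 8 + 30 + 7 + 50 + 18 = 129.
Total exposure: 1 + 1 + 1 + 4 + 1 + 7 + 2 = 17 months.
After the second batch: Gamma(13 + 129, 15 + 17) = Gamma(142, 32).
The posterior predictive for a window of length T is Negative Binomial with variance T·α'·(β'+T)/β'² = 2·142·34/1024 = 1207/128.

1207/128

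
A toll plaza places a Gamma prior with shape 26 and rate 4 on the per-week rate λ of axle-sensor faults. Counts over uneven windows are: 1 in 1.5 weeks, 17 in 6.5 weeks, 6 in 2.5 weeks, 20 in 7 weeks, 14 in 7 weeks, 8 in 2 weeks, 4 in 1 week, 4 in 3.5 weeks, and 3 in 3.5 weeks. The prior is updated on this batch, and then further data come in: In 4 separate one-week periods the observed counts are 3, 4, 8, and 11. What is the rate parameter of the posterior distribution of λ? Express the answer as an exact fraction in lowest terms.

Total count: 1 + 17 + 6 + 20 + 14 + 8 + 4 + 4 + 3 = 77.
Total exposure: 1.5 + 6.5 + 2.5 + 7 + 7 + 2 + 1 + 3.5 + 3.5 = 34.5 weeks.
After the first batch: Gamma(26 + 77, 4 + 34.5) = Gamma(103, 77/2).
Total count: 3 + 4 + 8 + 11 = 26.
Total exposure: 4 weeks.
After the second batch: Gamma(103 + 26, 77/2 + 4) = Gamma(129, 85/2).

85/2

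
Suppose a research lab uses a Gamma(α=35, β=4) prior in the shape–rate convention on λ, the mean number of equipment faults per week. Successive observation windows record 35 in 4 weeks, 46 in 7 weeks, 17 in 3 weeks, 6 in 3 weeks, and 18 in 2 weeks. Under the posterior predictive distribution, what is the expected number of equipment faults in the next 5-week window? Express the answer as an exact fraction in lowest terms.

785/23

Total count: 35 + 46 + 17 + 6 + 18 = 122.
Total exposure: 4 + 7 + 3 + 3 + 2 = 19 weeks.
By Gamma–Poisson conjugacy, the posterior is Gamma(α + Σx, β + Σt) = Gamma(35 + 122, 4 + 19) = Gamma(157, 23).
Predictive mean over a 5-week window = T·E[λ|data] = 5·157/23 = 785/23.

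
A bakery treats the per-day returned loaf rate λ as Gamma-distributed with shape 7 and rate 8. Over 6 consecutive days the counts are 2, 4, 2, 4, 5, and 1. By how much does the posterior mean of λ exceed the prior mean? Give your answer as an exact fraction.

Total count: 2 + 4 + 2 + 4 + 5 + 1 = 18.
Total exposure: 6 days.
By Gamma–Poisson conjugacy, the posterior is Gamma(α + Σx, β + Σt) = Gamma(7 + 18, 8 + 6) = Gamma(25, 14).
Posterior mean = 25/14 = 25/14; prior mean = 7/8 = 7/8. Difference = 25/14 − 7/8 = 51/56.

51/56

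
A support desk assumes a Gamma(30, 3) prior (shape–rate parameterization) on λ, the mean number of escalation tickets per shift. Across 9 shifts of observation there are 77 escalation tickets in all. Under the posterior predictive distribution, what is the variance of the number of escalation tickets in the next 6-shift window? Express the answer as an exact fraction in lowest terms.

Total count 77 over total exposure 9 shifts.
The Gamma prior is conjugate for the Poisson rate, so λ | data ~ Gamma(30+77, 3+9) = Gamma(107, 12).
The posterior predictive for a window of length T is Negative Binomial with variance T·α'·(β'+T)/β'² = 6·107·18/144 = 321/4.

321/4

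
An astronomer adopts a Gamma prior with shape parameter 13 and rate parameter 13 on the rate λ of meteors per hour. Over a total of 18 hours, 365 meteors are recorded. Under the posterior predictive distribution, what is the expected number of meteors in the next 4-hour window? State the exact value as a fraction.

1512/31

Total count 365 over total exposure 18 hours.
The Gamma prior is conjugate for the Poisson rate, so λ | data ~ Gamma(13+365, 13+18) = Gamma(378, 31).
Predictive mean over a 4-hour window = T·E[λ|data] = 4·378/31 = 1512/31.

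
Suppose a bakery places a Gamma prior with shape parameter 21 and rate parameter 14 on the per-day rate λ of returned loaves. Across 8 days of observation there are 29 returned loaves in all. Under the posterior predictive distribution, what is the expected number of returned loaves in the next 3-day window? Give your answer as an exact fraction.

Total count 29 over total exposure 8 days.
The Gamma prior is conjugate for the Poisson rate, so λ | data ~ Gamma(21+29, 14+8) = Gamma(50, 22).
Predictive mean over a 3-day window = T·E[λ|data] = 3·50/22 = 75/11.

75/11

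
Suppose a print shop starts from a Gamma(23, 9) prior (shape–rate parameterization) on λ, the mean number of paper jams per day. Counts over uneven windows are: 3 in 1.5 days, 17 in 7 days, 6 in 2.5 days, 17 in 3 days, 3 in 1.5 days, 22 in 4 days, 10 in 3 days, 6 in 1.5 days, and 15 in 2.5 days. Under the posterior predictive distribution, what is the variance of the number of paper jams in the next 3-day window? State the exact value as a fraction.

56364/5041

Total count: 3 + 17 + 6 + 17 + 3 + 22 + 10 + 6 + 15 = 99.
Total exposure: 1.5 + 7 + 2.5 + 3 + 1.5 + 4 + 3 + 1.5 + 2.5 = 26.5 days.
By Gamma–Poisson conjugacy, the posterior is Gamma(α + Σx, β + Σt) = Gamma(23 + 99, 9 + 26.5) = Gamma(122, 71/2).
The posterior predictive for a window of length T is Negative Binomial with variance T·α'·(β'+T)/β'² = 3·122·(77/2)/(5041/4) = 56364/5041.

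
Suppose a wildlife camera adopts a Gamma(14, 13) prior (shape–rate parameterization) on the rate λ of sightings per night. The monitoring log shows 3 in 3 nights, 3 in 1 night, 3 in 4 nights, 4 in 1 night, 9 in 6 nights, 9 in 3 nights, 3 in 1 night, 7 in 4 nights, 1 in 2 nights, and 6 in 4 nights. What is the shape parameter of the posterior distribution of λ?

Total count: 3 + 3 + 3 + 4 + 9 + 9 + 3 + 7 + 1 + 6 = 48.
Total exposure: 3 + 1 + 4 + 1 + 6 + 3 + 1 + 4 + 2 + 4 = 29 nights.
Posterior: α' = 14 + 48 = 62, β' = 13 + 29 = 42.

62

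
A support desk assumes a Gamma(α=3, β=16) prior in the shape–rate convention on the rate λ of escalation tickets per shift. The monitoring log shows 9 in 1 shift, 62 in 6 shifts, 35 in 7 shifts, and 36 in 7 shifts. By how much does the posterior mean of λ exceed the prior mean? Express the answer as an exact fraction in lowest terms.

Total count: 9 + 62 + 35 + 36 = 142.
Total exposure: 1 + 6 + 7 + 7 = 21 shifts.
The Gamma prior is conjugate for the Poisson rate, so λ | data ~ Gamma(3+142, 16+21) = Gamma(145, 37).
Posterior mean = 145/37 = 145/37; prior mean = 3/16 = 3/16. Difference = 145/37 − 3/16 = 2209/592.

2209/592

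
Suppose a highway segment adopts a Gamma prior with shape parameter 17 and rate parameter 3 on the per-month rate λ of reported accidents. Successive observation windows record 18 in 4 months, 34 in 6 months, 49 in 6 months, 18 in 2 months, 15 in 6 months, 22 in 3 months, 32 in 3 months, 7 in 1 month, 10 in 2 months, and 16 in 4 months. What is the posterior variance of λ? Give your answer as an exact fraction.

119/800

Total count: 18 + 34 + 49 + 18 + 15 + 22 + 32 + 7 + 10 + 16 = 221.
Total exposure: 4 + 6 + 6 + 2 + 6 + 3 + 3 + 1 + 2 + 4 = 37 months.
The Gamma prior is conjugate for the Poisson rate, so λ | data ~ Gamma(17+221, 3+37) = Gamma(238, 40).
Posterior variance = α'/β'² = 238/1600 = 119/800.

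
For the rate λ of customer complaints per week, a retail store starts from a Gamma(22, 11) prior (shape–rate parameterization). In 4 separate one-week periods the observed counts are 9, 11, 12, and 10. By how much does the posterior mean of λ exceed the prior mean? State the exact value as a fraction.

34/15

Total count: 9 + 11 + 12 + 10 = 42.
Total exposure: 4 weeks.
Posterior: α' = 22 + 42 = 64, β' = 11 + 4 = 15.
Posterior mean = 64/15 = 64/15; prior mean = 22/11 = 2. Difference = 64/15 − 2 = 34/15.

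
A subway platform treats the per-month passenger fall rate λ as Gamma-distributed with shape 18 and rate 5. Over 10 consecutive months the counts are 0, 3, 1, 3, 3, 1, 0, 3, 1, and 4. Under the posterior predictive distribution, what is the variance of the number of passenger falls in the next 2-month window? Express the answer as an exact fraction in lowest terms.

1258/225

Total count: 0 + 3 + 1 + 3 + 3 + 1 + 0 + 3 + 1 + 4 = 19.
Total exposure: 10 months.
Gamma(α, β) with Poisson data over total exposure Σt gives posterior Gamma(α+Σx, β+Σt) = Gamma(37, 15).
The posterior predictive for a window of length T is Negative Binomial with variance T·α'·(β'+T)/β'² = 2·37·17/225 = 1258/225.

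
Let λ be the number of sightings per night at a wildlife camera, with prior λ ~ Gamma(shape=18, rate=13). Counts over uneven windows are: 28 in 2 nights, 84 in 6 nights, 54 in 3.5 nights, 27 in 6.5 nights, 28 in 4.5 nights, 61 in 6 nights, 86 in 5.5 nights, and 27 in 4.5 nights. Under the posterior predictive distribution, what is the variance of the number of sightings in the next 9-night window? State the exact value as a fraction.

899514/10609

Total count: 28 + 84 + 54 + 27 + 28 + 61 + 86 + 27 = 395.
Total exposure: 2 + 6 + 3.5 + 6.5 + 4.5 + 6 + 5.5 + 4.5 = 38.5 nights.
Posterior: α' = 18 + 395 = 413, β' = 13 + 38.5 = 103/2.
The posterior predictive for a window of length T is Negative Binomial with variance T·α'·(β'+T)/β'² = 9·413·(121/2)/(10609/4) = 899514/10609.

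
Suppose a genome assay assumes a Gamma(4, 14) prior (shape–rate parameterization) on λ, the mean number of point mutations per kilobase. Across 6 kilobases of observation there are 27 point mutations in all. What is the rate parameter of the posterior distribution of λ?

20

Total count 27 over total exposure 6 kilobases.
Gamma(α, β) with Poisson data over total exposure Σt gives posterior Gamma(α+Σx, β+Σt) = Gamma(31, 20).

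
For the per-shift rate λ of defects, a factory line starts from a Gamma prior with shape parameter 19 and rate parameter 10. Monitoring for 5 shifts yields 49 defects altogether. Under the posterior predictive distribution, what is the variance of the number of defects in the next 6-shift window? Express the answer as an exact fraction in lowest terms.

Total count 49 over total exposure 5 shifts.
Posterior: α' = 19 + 49 = 68, β' = 10 + 5 = 15.
The posterior predictive for a window of length T is Negative Binomial with variance T·α'·(β'+T)/β'² = 6·68·21/225 = 952/25.

952/25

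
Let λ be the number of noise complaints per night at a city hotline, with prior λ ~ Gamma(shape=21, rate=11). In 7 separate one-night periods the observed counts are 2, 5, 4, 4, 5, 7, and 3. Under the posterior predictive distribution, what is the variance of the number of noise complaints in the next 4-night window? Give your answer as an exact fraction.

374/27

Total count: 2 + 5 + 4 + 4 + 5 + 7 + 3 = 30.
Total exposure: 7 nights.
Posterior: α' = 21 + 30 = 51, β' = 11 + 7 = 18.
The posterior predictive for a window of length T is Negative Binomial with variance T·α'·(β'+T)/β'² = 4·51·22/324 = 374/27.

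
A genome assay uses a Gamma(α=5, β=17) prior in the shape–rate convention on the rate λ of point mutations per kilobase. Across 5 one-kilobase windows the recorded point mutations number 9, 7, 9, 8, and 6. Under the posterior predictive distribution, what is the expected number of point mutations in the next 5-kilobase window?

10

Total count: 9 + 7 + 9 + 8 + 6 = 39.
Total exposure: 5 kilobases.
The Gamma prior is conjugate for the Poisson rate, so λ | data ~ Gamma(5+39, 17+5) = Gamma(44, 22).
Predictive mean over a 5-kilobase window = T·E[λ|data] = 5·44/22 = 10.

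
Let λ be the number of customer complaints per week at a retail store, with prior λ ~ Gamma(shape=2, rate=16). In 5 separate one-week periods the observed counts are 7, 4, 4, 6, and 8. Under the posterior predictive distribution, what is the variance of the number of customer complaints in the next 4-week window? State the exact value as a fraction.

Total count: 7 + 4 + 4 + 6 + 8 = 29.
Total exposure: 5 weeks.
The Gamma prior is conjugate for the Poisson rate, so λ | data ~ Gamma(2+29, 16+5) = Gamma(31, 21).
The posterior predictive for a window of length T is Negative Binomial with variance T·α'·(β'+T)/β'² = 4·31·25/441 = 3100/441.

3100/441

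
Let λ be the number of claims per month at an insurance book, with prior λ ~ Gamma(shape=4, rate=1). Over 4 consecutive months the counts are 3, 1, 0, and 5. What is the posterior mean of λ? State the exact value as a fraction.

Total count: 3 + 1 + 0 + 5 = 9.
Total exposure: 4 months.
Gamma(α, β) with Poisson data over total exposure Σt gives posterior Gamma(α+Σx, β+Σt) = Gamma(13, 5).
Posterior mean = α'/β' = 13/5.

13/5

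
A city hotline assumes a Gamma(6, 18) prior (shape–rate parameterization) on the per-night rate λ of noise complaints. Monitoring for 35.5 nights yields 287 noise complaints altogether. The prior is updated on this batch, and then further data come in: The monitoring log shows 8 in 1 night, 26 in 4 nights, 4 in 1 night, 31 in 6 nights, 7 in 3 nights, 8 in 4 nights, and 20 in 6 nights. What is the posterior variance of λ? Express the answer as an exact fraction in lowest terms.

Total count 287 over total exposure 35.5 nights.
After the first batch: Gamma(6 + 287, 18 + 35.5) = Gamma(293, 107/2).
Total count: 8 + 26 + 4 + 31 + 7 + 8 + 20 = 104.
Total exposure: 1 + 4 + 1 + 6 + 3 + 4 + 6 = 25 nights.
After the second batch: Gamma(293 + 104, 107/2 + 25) = Gamma(397, 157/2).
Posterior variance = α'/β'² = 397/(24649/4) = 1588/24649.

1588/24649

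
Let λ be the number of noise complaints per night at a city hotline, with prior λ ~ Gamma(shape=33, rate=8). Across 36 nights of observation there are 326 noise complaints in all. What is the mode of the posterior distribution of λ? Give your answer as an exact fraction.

Total count 326 over total exposure 36 nights.
Posterior: α' = 33 + 326 = 359, β' = 8 + 36 = 44.
Posterior mode = (α'−1)/β' = 358/44 = 179/22.

179/22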